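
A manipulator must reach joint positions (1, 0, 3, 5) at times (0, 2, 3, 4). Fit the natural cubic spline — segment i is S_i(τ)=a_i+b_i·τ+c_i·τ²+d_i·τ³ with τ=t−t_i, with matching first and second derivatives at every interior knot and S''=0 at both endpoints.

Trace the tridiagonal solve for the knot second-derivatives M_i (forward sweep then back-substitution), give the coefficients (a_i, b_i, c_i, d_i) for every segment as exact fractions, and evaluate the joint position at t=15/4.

Δ: Δ0=-1/2, Δ1=3, Δ2=2
row 1: diag=6, rhs=21; c'=1/6, d'=7/2
row 2: denom=4−1·1/6=23/6; d'=(-6−1·7/2)/(23/6)=-57/23
back: M2=-57/23
back: M1=7/2−1/6·-57/23=90/23
M: M0=0, M1=90/23, M2=-57/23, M3=0
seg 0: a=1, c=M0/2=0, d=(M1−M0)/(6·2)=15/46, b=Δ0−h0·(2M0+M1)/6=-83/46
seg 1: a=0, c=M1/2=45/23, d=(M2−M1)/(6·1)=-49/46, b=Δ1−h1·(2M1+M2)/6=97/46
seg 2: a=3, c=M2/2=-57/46, d=(M3−M2)/(6·1)=19/46, b=Δ2−h2·(2M2+M3)/6=65/23
t_q=15/4 → seg 2, τ=3/4; S=3+65/23·τ+-57/46·τ²+19/46·τ³=13533/2944

  seg 0: a=1 b=-83/46 c=0 d=15/46
  seg 1: a=0 b=97/46 c=45/23 d=-49/46
  seg 2: a=3 b=65/23 c=-57/46 d=19/46
S(15/4) = 13533/2944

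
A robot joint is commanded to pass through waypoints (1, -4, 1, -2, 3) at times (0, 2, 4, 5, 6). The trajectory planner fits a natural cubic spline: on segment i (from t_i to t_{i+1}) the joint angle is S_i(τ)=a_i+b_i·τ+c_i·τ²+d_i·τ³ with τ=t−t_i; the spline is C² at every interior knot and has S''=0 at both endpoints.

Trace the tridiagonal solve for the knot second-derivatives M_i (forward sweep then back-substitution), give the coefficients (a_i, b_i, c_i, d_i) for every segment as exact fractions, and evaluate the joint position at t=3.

  seg 0: a=1 b=-55/12 c=0 d=25/48
  seg 1: a=-4 b=5/3 c=25/8 d=-65/48
  seg 2: a=1 b=-25/12 c=-5 d=49/12
  seg 3: a=-2 b=1/6 c=29/4 d=-29/12
S(3) = -9/16

Δ: Δ0=-5/2, Δ1=5/2, Δ2=-3, Δ3=5
row 1: diag=8, rhs=30; c'=1/4, d'=15/4
row 2: denom=6−2·1/4=11/2; d'=(-33−2·15/4)/(11/2)=-81/11
row 3: denom=4−1·2/11=42/11; d'=(48−1·-81/11)/(42/11)=29/2
back: M3=29/2
back: M2=-81/11−2/11·29/2=-10
back: M1=15/4−1/4·-10=25/4
M: M0=0, M1=25/4, M2=-10, M3=29/2, M4=0
seg 0: a=1, c=M0/2=0, d=(M1−M0)/(6·2)=25/48, b=Δ0−h0·(2M0+M1)/6=-55/12
seg 1: a=-4, c=M1/2=25/8, d=(M2−M1)/(6·2)=-65/48, b=Δ1−h1·(2M1+M2)/6=5/3
seg 2: a=1, c=M2/2=-5, d=(M3−M2)/(6·1)=49/12, b=Δ2−h2·(2M2+M3)/6=-25/12
seg 3: a=-2, c=M3/2=29/4, d=(M4−M3)/(6·1)=-29/12, b=Δ3−h3·(2M3+M4)/6=1/6
t_q=3 → seg 1, τ=1; S=-4+5/3·τ+25/8·τ²+-65/48·τ³=-9/16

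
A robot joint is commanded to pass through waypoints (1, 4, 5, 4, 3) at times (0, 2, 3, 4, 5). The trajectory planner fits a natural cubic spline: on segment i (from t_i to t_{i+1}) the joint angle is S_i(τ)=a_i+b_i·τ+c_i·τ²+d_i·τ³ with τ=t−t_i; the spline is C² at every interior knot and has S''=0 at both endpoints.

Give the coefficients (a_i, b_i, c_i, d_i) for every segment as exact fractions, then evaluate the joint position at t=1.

  seg 0: a=1 b=64/43 c=0 d=1/344
  seg 1: a=4 b=131/86 c=3/172 d=-93/172
  seg 2: a=5 b=-11/172 c=-69/43 d=115/172
  seg 3: a=4 b=-109/86 c=69/172 d=-23/172
S(1) = 857/344

Δ: Δ0=3/2, Δ1=1, Δ2=-1, Δ3=-1
row 1: diag=6, rhs=-3; c'=1/6, d'=-1/2
row 2: denom=4−1·1/6=23/6; d'=(-12−1·-1/2)/(23/6)=-3
row 3: denom=4−1·6/23=86/23; d'=(0−1·-3)/(86/23)=69/86
back: M3=69/86
back: M2=-3−6/23·69/86=-138/43
back: M1=-1/2−1/6·-138/43=3/86
M: M0=0, M1=3/86, M2=-138/43, M3=69/86, M4=0
seg 0: a=1, c=M0/2=0, d=(M1−M0)/(6·2)=1/344, b=Δ0−h0·(2M0+M1)/6=64/43
seg 1: a=4, c=M1/2=3/172, d=(M2−M1)/(6·1)=-93/172, b=Δ1−h1·(2M1+M2)/6=131/86
seg 2: a=5, c=M2/2=-69/43, d=(M3−M2)/(6·1)=115/172, b=Δ2−h2·(2M2+M3)/6=-11/172
seg 3: a=4, c=M3/2=69/172, d=(M4−M3)/(6·1)=-23/172, b=Δ3−h3·(2M3+M4)/6=-109/86
t_q=1 → seg 0, τ=1; S=1+64/43·τ+0·τ²+1/344·τ³=857/344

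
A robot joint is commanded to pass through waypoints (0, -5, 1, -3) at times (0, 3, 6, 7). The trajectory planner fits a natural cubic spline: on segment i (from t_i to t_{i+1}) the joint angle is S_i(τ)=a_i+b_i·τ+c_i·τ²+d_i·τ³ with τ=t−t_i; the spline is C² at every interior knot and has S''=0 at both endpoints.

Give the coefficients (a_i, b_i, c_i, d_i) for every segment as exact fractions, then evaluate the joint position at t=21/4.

Δ: Δ0=-5/3, Δ1=2, Δ2=-4
row 1: diag=12, rhs=22; c'=1/4, d'=11/6
row 2: denom=8−3·1/4=29/4; d'=(-36−3·11/6)/(29/4)=-166/29
back: M2=-166/29
back: M1=11/6−1/4·-166/29=284/87
M: M0=0, M1=284/87, M2=-166/29, M3=0
seg 0: a=0, c=M0/2=0, d=(M1−M0)/(6·3)=142/783, b=Δ0−h0·(2M0+M1)/6=-287/87
seg 1: a=-5, c=M1/2=142/87, d=(M2−M1)/(6·3)=-391/783, b=Δ1−h1·(2M1+M2)/6=139/87
seg 2: a=1, c=M2/2=-83/29, d=(M3−M2)/(6·1)=83/87, b=Δ2−h2·(2M2+M3)/6=-182/87
t_q=21/4 → seg 1, τ=9/4; S=-5+139/87·τ+142/87·τ²+-391/783·τ³=2171/1856

  seg 0: a=0 b=-287/87 c=0 d=142/783
  seg 1: a=-5 b=139/87 c=142/87 d=-391/783
  seg 2: a=1 b=-182/87 c=-83/29 d=83/87
S(21/4) = 2171/1856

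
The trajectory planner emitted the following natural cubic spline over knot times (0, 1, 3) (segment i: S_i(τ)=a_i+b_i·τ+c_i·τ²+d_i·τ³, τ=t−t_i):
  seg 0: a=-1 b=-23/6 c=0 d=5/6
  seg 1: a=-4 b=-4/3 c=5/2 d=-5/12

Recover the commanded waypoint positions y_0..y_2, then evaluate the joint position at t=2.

y_0 = S_0(0) = a_0 = -1
y_1 = S_1(0) = a_1 = -4
y_2 = S_1(2) = 0
t_q=2 is in segment 1 (τ=1); S_1(τ)=-13/4

y_0=-1 y_1=-4 y_2=0
S(2) = -13/4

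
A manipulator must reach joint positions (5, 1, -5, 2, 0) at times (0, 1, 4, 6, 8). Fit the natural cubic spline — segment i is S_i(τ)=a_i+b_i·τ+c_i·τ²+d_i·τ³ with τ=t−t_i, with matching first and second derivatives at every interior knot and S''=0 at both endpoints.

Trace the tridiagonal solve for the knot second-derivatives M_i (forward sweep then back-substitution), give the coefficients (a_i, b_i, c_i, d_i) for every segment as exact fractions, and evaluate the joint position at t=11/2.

  seg 0: a=5 b=-2137/536 c=0 d=-7/536
  seg 1: a=1 b=-1079/268 c=-21/536 d=383/1608
  seg 2: a=-5 b=1163/536 c=141/67 d=-1543/2144
  seg 3: a=2 b=523/268 c=-2373/1072 d=791/2144
S(11/2) = 9619/17152

Δ: Δ0=-4, Δ1=-2, Δ2=7/2, Δ3=-1
row 1: diag=8, rhs=12; c'=3/8, d'=3/2
row 2: denom=10−3·3/8=71/8; d'=(33−3·3/2)/(71/8)=228/71
row 3: denom=8−2·16/71=536/71; d'=(-27−2·228/71)/(536/71)=-2373/536
back: M3=-2373/536
back: M2=228/71−16/71·-2373/536=282/67
back: M1=3/2−3/8·282/67=-21/268
M: M0=0, M1=-21/268, M2=282/67, M3=-2373/536, M4=0
seg 0: a=5, c=M0/2=0, d=(M1−M0)/(6·1)=-7/536, b=Δ0−h0·(2M0+M1)/6=-2137/536
seg 1: a=1, c=M1/2=-21/536, d=(M2−M1)/(6·3)=383/1608, b=Δ1−h1·(2M1+M2)/6=-1079/268
seg 2: a=-5, c=M2/2=141/67, d=(M3−M2)/(6·2)=-1543/2144, b=Δ2−h2·(2M2+M3)/6=1163/536
seg 3: a=2, c=M3/2=-2373/1072, d=(M4−M3)/(6·2)=791/2144, b=Δ3−h3·(2M3+M4)/6=523/268
t_q=11/2 → seg 2, τ=3/2; S=-5+1163/536·τ+141/67·τ²+-1543/2144·τ³=9619/17152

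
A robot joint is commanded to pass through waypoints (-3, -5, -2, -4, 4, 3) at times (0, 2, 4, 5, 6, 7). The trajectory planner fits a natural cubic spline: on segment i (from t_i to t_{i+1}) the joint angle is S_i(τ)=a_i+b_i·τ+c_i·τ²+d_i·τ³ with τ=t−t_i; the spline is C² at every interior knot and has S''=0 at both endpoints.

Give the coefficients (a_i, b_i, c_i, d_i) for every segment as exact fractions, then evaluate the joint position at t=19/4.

  seg 0: a=-3 b=-366/157 c=0 d=209/628
  seg 1: a=-5 b=261/157 c=627/314 d=-1305/1256
  seg 2: a=-2 b=-885/314 c=-2661/628 d=3175/628
  seg 3: a=-4 b=2433/628 c=1716/157 d=-4273/628
  seg 4: a=4 b=1671/314 c=-5955/628 d=1985/628
S(19/4) = -175415/40192

Δ: Δ0=-1, Δ1=3/2, Δ2=-2, Δ3=8, Δ4=-1
row 1: diag=8, rhs=15; c'=1/4, d'=15/8
row 2: denom=6−2·1/4=11/2; d'=(-21−2·15/8)/(11/2)=-9/2
row 3: denom=4−1·2/11=42/11; d'=(60−1·-9/2)/(42/11)=473/28
row 4: denom=4−1·11/42=157/42; d'=(-54−1·473/28)/(157/42)=-5955/314
back: M4=-5955/314
back: M3=473/28−11/42·-5955/314=3432/157
back: M2=-9/2−2/11·3432/157=-2661/314
back: M1=15/8−1/4·-2661/314=627/157
M: M0=0, M1=627/157, M2=-2661/314, M3=3432/157, M4=-5955/314, M5=0
seg 0: a=-3, c=M0/2=0, d=(M1−M0)/(6·2)=209/628, b=Δ0−h0·(2M0+M1)/6=-366/157
seg 1: a=-5, c=M1/2=627/314, d=(M2−M1)/(6·2)=-1305/1256, b=Δ1−h1·(2M1+M2)/6=261/157
seg 2: a=-2, c=M2/2=-2661/628, d=(M3−M2)/(6·1)=3175/628, b=Δ2−h2·(2M2+M3)/6=-885/314
seg 3: a=-4, c=M3/2=1716/157, d=(M4−M3)/(6·1)=-4273/628, b=Δ3−h3·(2M3+M4)/6=2433/628
seg 4: a=4, c=M4/2=-5955/628, d=(M5−M4)/(6·1)=1985/628, b=Δ4−h4·(2M4+M5)/6=1671/314
t_q=19/4 → seg 2, τ=3/4; S=-2+-885/314·τ+-2661/628·τ²+3175/628·τ³=-175415/40192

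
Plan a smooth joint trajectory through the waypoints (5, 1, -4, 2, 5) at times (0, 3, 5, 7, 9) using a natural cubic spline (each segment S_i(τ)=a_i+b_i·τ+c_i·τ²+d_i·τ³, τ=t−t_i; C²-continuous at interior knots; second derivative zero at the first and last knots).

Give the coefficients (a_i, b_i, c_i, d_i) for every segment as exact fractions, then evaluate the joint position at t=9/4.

Δ: Δ0=-4/3, Δ1=-5/2, Δ2=3, Δ3=3/2
row 1: diag=10, rhs=-7; c'=1/5, d'=-7/10
row 2: denom=8−2·1/5=38/5; d'=(33−2·-7/10)/(38/5)=86/19
row 3: denom=8−2·5/19=142/19; d'=(-9−2·86/19)/(142/19)=-343/142
back: M3=-343/142
back: M2=86/19−5/19·-343/142=733/142
back: M1=-7/10−1/5·733/142=-123/71
M: M0=0, M1=-123/71, M2=733/142, M3=-343/142, M4=0
seg 0: a=5, c=M0/2=0, d=(M1−M0)/(6·3)=-41/426, b=Δ0−h0·(2M0+M1)/6=-199/426
seg 1: a=1, c=M1/2=-123/142, d=(M2−M1)/(6·2)=979/1704, b=Δ1−h1·(2M1+M2)/6=-653/213
seg 2: a=-4, c=M2/2=733/284, d=(M3−M2)/(6·2)=-269/426, b=Δ2−h2·(2M2+M3)/6=155/426
seg 3: a=2, c=M3/2=-343/284, d=(M4−M3)/(6·2)=343/1704, b=Δ3−h3·(2M3+M4)/6=1325/426
t_q=9/4 → seg 0, τ=9/4; S=5+-199/426·τ+0·τ²+-41/426·τ³=25925/9088

  seg 0: a=5 b=-199/426 c=0 d=-41/426
  seg 1: a=1 b=-653/213 c=-123/142 d=979/1704
  seg 2: a=-4 b=155/426 c=733/284 d=-269/426
  seg 3: a=2 b=1325/426 c=-343/284 d=343/1704
S(9/4) = 25925/9088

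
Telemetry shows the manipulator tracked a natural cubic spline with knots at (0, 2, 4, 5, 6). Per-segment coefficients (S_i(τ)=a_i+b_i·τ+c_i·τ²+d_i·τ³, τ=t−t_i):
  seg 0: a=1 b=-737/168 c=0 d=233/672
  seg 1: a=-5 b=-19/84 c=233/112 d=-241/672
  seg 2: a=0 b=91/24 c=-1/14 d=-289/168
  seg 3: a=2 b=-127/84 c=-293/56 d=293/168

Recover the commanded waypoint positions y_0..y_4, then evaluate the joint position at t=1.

y_0 = S_0(0) = a_0 = 1
y_1 = S_1(0) = a_1 = -5
y_2 = S_2(0) = a_2 = 0
y_3 = S_3(0) = a_3 = 2
y_4 = S_3(1) = -3
t_q=1 is in segment 0 (τ=1); S_0(τ)=-681/224

y_0=1 y_1=-5 y_2=0 y_3=2 y_4=-3
S(1) = -681/224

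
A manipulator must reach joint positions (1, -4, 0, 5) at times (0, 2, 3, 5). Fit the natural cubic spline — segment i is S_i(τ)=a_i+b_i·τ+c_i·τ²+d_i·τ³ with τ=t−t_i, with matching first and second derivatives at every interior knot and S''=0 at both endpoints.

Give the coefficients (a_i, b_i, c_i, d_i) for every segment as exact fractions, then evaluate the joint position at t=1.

  seg 0: a=1 b=-337/70 c=0 d=81/140
  seg 1: a=-4 b=149/70 c=243/70 d=-8/5
  seg 2: a=0 b=299/70 c=-93/70 d=31/140
S(1) = -453/140

Δ: Δ0=-5/2, Δ1=4, Δ2=5/2
row 1: diag=6, rhs=39; c'=1/6, d'=13/2
row 2: denom=6−1·1/6=35/6; d'=(-9−1·13/2)/(35/6)=-93/35
back: M2=-93/35
back: M1=13/2−1/6·-93/35=243/35
M: M0=0, M1=243/35, M2=-93/35, M3=0
seg 0: a=1, c=M0/2=0, d=(M1−M0)/(6·2)=81/140, b=Δ0−h0·(2M0+M1)/6=-337/70
seg 1: a=-4, c=M1/2=243/70, d=(M2−M1)/(6·1)=-8/5, b=Δ1−h1·(2M1+M2)/6=149/70
seg 2: a=0, c=M2/2=-93/70, d=(M3−M2)/(6·2)=31/140, b=Δ2−h2·(2M2+M3)/6=299/70
t_q=1 → seg 0, τ=1; S=1+-337/70·τ+0·τ²+81/140·τ³=-453/140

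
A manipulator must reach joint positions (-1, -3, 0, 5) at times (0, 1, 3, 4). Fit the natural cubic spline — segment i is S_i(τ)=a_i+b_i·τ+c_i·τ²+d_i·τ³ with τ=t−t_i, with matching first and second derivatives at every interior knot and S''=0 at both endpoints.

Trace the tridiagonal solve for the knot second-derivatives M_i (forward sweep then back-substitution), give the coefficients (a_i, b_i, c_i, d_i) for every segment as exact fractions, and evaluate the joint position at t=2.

Δ: Δ0=-2, Δ1=3/2, Δ2=5
row 1: diag=6, rhs=21; c'=1/3, d'=7/2
row 2: denom=6−2·1/3=16/3; d'=(21−2·7/2)/(16/3)=21/8
back: M2=21/8
back: M1=7/2−1/3·21/8=21/8
M: M0=0, M1=21/8, M2=21/8, M3=0
seg 0: a=-1, c=M0/2=0, d=(M1−M0)/(6·1)=7/16, b=Δ0−h0·(2M0+M1)/6=-39/16
seg 1: a=-3, c=M1/2=21/16, d=(M2−M1)/(6·2)=0, b=Δ1−h1·(2M1+M2)/6=-9/8
seg 2: a=0, c=M2/2=21/16, d=(M3−M2)/(6·1)=-7/16, b=Δ2−h2·(2M2+M3)/6=33/8
t_q=2 → seg 1, τ=1; S=-3+-9/8·τ+21/16·τ²+0·τ³=-45/16

  seg 0: a=-1 b=-39/16 c=0 d=7/16
  seg 1: a=-3 b=-9/8 c=21/16 d=0
  seg 2: a=0 b=33/8 c=21/16 d=-7/16
S(2) = -45/16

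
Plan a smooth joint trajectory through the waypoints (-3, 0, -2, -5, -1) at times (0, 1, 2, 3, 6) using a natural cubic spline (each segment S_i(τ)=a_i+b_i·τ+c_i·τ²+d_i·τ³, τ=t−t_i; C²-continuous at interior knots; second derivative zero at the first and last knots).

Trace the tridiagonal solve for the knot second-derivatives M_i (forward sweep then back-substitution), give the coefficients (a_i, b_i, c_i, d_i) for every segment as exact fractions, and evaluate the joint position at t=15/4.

  seg 0: a=-3 b=368/87 c=0 d=-107/87
  seg 1: a=0 b=47/87 c=-107/29 d=100/87
  seg 2: a=-2 b=-295/87 c=-7/29 d=55/87
  seg 3: a=-5 b=-172/87 c=48/29 d=-16/87
S(15/4) = -653/116

Δ: Δ0=3, Δ1=-2, Δ2=-3, Δ3=4/3
row 1: diag=4, rhs=-30; c'=1/4, d'=-15/2
row 2: denom=4−1·1/4=15/4; d'=(-6−1·-15/2)/(15/4)=2/5
row 3: denom=8−1·4/15=116/15; d'=(26−1·2/5)/(116/15)=96/29
back: M3=96/29
back: M2=2/5−4/15·96/29=-14/29
back: M1=-15/2−1/4·-14/29=-214/29
M: M0=0, M1=-214/29, M2=-14/29, M3=96/29, M4=0
seg 0: a=-3, c=M0/2=0, d=(M1−M0)/(6·1)=-107/87, b=Δ0−h0·(2M0+M1)/6=368/87
seg 1: a=0, c=M1/2=-107/29, d=(M2−M1)/(6·1)=100/87, b=Δ1−h1·(2M1+M2)/6=47/87
seg 2: a=-2, c=M2/2=-7/29, d=(M3−M2)/(6·1)=55/87, b=Δ2−h2·(2M2+M3)/6=-295/87
seg 3: a=-5, c=M3/2=48/29, d=(M4−M3)/(6·3)=-16/87, b=Δ3−h3·(2M3+M4)/6=-172/87
t_q=15/4 → seg 3, τ=3/4; S=-5+-172/87·τ+48/29·τ²+-16/87·τ³=-653/116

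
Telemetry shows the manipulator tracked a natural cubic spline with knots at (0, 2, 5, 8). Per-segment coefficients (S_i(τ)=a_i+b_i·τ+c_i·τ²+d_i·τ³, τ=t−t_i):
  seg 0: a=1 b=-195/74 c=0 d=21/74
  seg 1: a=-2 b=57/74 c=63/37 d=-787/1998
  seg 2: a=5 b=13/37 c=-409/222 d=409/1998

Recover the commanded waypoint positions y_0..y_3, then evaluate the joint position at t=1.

y_0=1 y_1=-2 y_2=5 y_3=-5
S(1) = -50/37

y_0 = S_0(0) = a_0 = 1
y_1 = S_1(0) = a_1 = -2
y_2 = S_2(0) = a_2 = 5
y_3 = S_2(3) = -5
t_q=1 is in segment 0 (τ=1); S_0(τ)=-50/37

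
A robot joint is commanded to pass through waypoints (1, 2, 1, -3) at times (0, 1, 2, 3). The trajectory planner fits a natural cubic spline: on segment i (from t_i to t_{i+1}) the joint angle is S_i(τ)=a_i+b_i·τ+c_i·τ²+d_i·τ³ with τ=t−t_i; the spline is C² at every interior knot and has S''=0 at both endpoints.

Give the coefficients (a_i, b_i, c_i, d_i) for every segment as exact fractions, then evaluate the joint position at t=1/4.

  seg 0: a=1 b=4/3 c=0 d=-1/3
  seg 1: a=2 b=1/3 c=-1 d=-1/3
  seg 2: a=1 b=-8/3 c=-2 d=2/3
S(1/4) = 85/64

Δ: Δ0=1, Δ1=-1, Δ2=-4
row 1: diag=4, rhs=-12; c'=1/4, d'=-3
row 2: denom=4−1·1/4=15/4; d'=(-18−1·-3)/(15/4)=-4
back: M2=-4
back: M1=-3−1/4·-4=-2
M: M0=0, M1=-2, M2=-4, M3=0
seg 0: a=1, c=M0/2=0, d=(M1−M0)/(6·1)=-1/3, b=Δ0−h0·(2M0+M1)/6=4/3
seg 1: a=2, c=M1/2=-1, d=(M2−M1)/(6·1)=-1/3, b=Δ1−h1·(2M1+M2)/6=1/3
seg 2: a=1, c=M2/2=-2, d=(M3−M2)/(6·1)=2/3, b=Δ2−h2·(2M2+M3)/6=-8/3
t_q=1/4 → seg 0, τ=1/4; S=1+4/3·τ+0·τ²+-1/3·τ³=85/64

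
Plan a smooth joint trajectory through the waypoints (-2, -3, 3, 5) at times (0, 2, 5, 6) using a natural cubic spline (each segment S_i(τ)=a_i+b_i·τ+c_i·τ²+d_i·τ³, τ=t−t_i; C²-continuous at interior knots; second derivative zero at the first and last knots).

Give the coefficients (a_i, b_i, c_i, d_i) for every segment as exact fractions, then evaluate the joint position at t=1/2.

  seg 0: a=-2 b=-151/142 c=0 d=10/71
  seg 1: a=-3 b=89/142 c=60/71 d=-55/426
  seg 2: a=3 b=157/71 c=-45/142 d=15/142
S(1/2) = -357/142

Δ: Δ0=-1/2, Δ1=2, Δ2=2
row 1: diag=10, rhs=15; c'=3/10, d'=3/2
row 2: denom=8−3·3/10=71/10; d'=(0−3·3/2)/(71/10)=-45/71
back: M2=-45/71
back: M1=3/2−3/10·-45/71=120/71
M: M0=0, M1=120/71, M2=-45/71, M3=0
seg 0: a=-2, c=M0/2=0, d=(M1−M0)/(6·2)=10/71, b=Δ0−h0·(2M0+M1)/6=-151/142
seg 1: a=-3, c=M1/2=60/71, d=(M2−M1)/(6·3)=-55/426, b=Δ1−h1·(2M1+M2)/6=89/142
seg 2: a=3, c=M2/2=-45/142, d=(M3−M2)/(6·1)=15/142, b=Δ2−h2·(2M2+M3)/6=157/71
t_q=1/2 → seg 0, τ=1/2; S=-2+-151/142·τ+0·τ²+10/71·τ³=-357/142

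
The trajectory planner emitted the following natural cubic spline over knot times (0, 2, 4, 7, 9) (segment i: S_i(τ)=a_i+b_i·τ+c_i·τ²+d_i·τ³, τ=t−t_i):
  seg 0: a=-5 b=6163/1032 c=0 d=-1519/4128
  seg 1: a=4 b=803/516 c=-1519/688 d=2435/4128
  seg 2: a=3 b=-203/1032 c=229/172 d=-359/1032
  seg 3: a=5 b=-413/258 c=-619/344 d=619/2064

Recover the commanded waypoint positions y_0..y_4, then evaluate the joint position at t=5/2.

y_0=-5 y_1=4 y_2=3 y_3=5 y_4=-3
S(5/2) = 47333/11008

y_0 = S_0(0) = a_0 = -5
y_1 = S_1(0) = a_1 = 4
y_2 = S_2(0) = a_2 = 3
y_3 = S_3(0) = a_3 = 5
y_4 = S_3(2) = -3
t_q=5/2 is in segment 1 (τ=1/2); S_1(τ)=47333/11008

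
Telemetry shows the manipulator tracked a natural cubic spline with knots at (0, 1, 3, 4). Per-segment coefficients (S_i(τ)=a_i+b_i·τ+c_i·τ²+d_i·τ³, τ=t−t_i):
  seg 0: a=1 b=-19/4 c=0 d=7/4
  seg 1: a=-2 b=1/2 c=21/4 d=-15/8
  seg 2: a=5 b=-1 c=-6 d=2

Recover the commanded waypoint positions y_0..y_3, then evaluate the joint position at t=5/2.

y_0 = S_0(0) = a_0 = 1
y_1 = S_1(0) = a_1 = -2
y_2 = S_2(0) = a_2 = 5
y_3 = S_2(1) = 0
t_q=5/2 is in segment 1 (τ=3/2); S_1(τ)=271/64

y_0=1 y_1=-2 y_2=5 y_3=0
S(5/2) = 271/64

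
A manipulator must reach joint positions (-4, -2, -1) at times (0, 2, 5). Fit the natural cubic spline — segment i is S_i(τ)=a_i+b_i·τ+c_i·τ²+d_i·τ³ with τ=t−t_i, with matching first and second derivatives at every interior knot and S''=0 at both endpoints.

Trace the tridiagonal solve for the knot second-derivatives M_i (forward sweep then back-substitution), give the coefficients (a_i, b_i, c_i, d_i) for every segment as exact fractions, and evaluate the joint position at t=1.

  seg 0: a=-4 b=17/15 c=0 d=-1/30
  seg 1: a=-2 b=11/15 c=-1/5 d=1/45
S(1) = -29/10

Δ: Δ0=1, Δ1=1/3
row 1: diag=10, rhs=-4; c'=3/10, d'=-2/5
back: M1=-2/5
M: M0=0, M1=-2/5, M2=0
seg 0: a=-4, c=M0/2=0, d=(M1−M0)/(6·2)=-1/30, b=Δ0−h0·(2M0+M1)/6=17/15
seg 1: a=-2, c=M1/2=-1/5, d=(M2−M1)/(6·3)=1/45, b=Δ1−h1·(2M1+M2)/6=11/15
t_q=1 → seg 0, τ=1; S=-4+17/15·τ+0·τ²+-1/30·τ³=-29/10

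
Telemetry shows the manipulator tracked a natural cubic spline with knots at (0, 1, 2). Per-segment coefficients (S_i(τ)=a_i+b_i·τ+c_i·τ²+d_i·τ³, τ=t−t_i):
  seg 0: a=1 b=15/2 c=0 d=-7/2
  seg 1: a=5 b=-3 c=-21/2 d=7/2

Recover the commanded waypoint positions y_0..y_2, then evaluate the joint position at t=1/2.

y_0 = S_0(0) = a_0 = 1
y_1 = S_1(0) = a_1 = 5
y_2 = S_1(1) = -5
t_q=1/2 is in segment 0 (τ=1/2); S_0(τ)=69/16

y_0=1 y_1=5 y_2=-5
S(1/2) = 69/16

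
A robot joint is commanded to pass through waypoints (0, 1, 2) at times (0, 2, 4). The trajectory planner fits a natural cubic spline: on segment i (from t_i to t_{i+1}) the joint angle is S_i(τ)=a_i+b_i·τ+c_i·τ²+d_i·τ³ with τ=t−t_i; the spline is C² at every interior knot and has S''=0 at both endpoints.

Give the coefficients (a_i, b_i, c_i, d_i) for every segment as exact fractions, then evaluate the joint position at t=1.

Δ: Δ0=1/2, Δ1=1/2
row 1: diag=8, rhs=0; c'=1/4, d'=0
back: M1=0
M: M0=0, M1=0, M2=0
seg 0: a=0, c=M0/2=0, d=(M1−M0)/(6·2)=0, b=Δ0−h0·(2M0+M1)/6=1/2
seg 1: a=1, c=M1/2=0, d=(M2−M1)/(6·2)=0, b=Δ1−h1·(2M1+M2)/6=1/2
t_q=1 → seg 0, τ=1; S=0+1/2·τ+0·τ²+0·τ³=1/2

  seg 0: a=0 b=1/2 c=0 d=0
  seg 1: a=1 b=1/2 c=0 d=0
S(1) = 1/2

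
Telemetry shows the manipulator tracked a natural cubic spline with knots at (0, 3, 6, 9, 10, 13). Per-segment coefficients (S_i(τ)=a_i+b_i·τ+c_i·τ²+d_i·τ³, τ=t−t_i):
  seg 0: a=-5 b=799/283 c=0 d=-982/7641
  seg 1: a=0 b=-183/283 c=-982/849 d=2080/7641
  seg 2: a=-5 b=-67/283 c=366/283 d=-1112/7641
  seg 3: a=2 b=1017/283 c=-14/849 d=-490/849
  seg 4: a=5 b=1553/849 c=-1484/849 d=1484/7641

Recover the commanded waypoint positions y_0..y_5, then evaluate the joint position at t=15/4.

y_0=-5 y_1=0 y_2=-5 y_3=2 y_4=5 y_5=0
S(15/4) = -2311/2264

y_0 = S_0(0) = a_0 = -5
y_1 = S_1(0) = a_1 = 0
y_2 = S_2(0) = a_2 = -5
y_3 = S_3(0) = a_3 = 2
y_4 = S_4(0) = a_4 = 5
y_5 = S_4(3) = 0
t_q=15/4 is in segment 1 (τ=3/4); S_1(τ)=-2311/2264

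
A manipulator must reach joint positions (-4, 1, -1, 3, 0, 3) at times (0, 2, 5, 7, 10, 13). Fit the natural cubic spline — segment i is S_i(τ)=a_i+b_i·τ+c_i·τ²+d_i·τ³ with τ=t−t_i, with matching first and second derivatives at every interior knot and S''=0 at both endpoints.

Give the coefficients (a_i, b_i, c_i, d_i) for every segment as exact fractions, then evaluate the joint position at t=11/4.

Δ: Δ0=5/2, Δ1=-2/3, Δ2=2, Δ3=-1, Δ4=1
row 1: diag=10, rhs=-19; c'=3/10, d'=-19/10
row 2: denom=10−3·3/10=91/10; d'=(16−3·-19/10)/(91/10)=31/13
row 3: denom=10−2·20/91=870/91; d'=(-18−2·31/13)/(870/91)=-1036/435
row 4: denom=12−3·91/290=3207/290; d'=(12−3·-1036/435)/(3207/290)=5552/3207
back: M4=5552/3207
back: M3=-1036/435−91/290·5552/3207=-9380/3207
back: M2=31/13−20/91·-9380/3207=9709/3207
back: M1=-19/10−3/10·9709/3207=-3002/1069
M: M0=0, M1=-3002/1069, M2=9709/3207, M3=-9380/3207, M4=5552/3207, M5=0
seg 0: a=-4, c=M0/2=0, d=(M1−M0)/(6·2)=-1501/6414, b=Δ0−h0·(2M0+M1)/6=22039/6414
seg 1: a=1, c=M1/2=-1501/1069, d=(M2−M1)/(6·3)=18715/57726, b=Δ1−h1·(2M1+M2)/6=4027/6414
seg 2: a=-1, c=M2/2=9709/6414, d=(M3−M2)/(6·2)=-2121/4276, b=Δ2−h2·(2M2+M3)/6=3068/3207
seg 3: a=3, c=M3/2=-4690/3207, d=(M4−M3)/(6·3)=7466/28863, b=Δ3−h3·(2M3+M4)/6=3397/3207
seg 4: a=0, c=M4/2=2776/3207, d=(M5−M4)/(6·3)=-2776/28863, b=Δ4−h4·(2M4+M5)/6=-2345/3207
t_q=11/4 → seg 1, τ=3/4; S=1+4027/6414·τ+-1501/1069·τ²+18715/57726·τ³=111907/136832

  seg 0: a=-4 b=22039/6414 c=0 d=-1501/6414
  seg 1: a=1 b=4027/6414 c=-1501/1069 d=18715/57726
  seg 2: a=-1 b=3068/3207 c=9709/6414 d=-2121/4276
  seg 3: a=3 b=3397/3207 c=-4690/3207 d=7466/28863
  seg 4: a=0 b=-2345/3207 c=2776/3207 d=-2776/28863
S(11/4) = 111907/136832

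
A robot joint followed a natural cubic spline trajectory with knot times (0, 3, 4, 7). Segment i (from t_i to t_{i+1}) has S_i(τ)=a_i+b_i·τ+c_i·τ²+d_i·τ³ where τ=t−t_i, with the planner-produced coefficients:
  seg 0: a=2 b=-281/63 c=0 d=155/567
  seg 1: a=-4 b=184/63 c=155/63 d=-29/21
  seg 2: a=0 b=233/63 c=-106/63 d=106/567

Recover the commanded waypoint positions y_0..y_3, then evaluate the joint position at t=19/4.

y_0 = S_0(0) = a_0 = 2
y_1 = S_1(0) = a_1 = -4
y_2 = S_2(0) = a_2 = 0
y_3 = S_2(3) = 1
t_q=19/4 is in segment 2 (τ=3/4); S_2(τ)=61/32

y_0=2 y_1=-4 y_2=0 y_3=1
S(19/4) = 61/32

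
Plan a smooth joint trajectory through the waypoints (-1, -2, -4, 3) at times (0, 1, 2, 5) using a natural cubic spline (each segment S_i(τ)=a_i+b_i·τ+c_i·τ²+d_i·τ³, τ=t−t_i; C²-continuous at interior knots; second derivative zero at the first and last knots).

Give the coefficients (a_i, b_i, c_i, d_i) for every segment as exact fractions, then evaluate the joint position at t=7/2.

  seg 0: a=-1 b=-56/93 c=0 d=-37/93
  seg 1: a=-2 b=-167/93 c=-37/31 d=92/93
  seg 2: a=-4 b=-113/93 c=55/31 d=-55/279
S(7/2) = -619/248

Δ: Δ0=-1, Δ1=-2, Δ2=7/3
row 1: diag=4, rhs=-6; c'=1/4, d'=-3/2
row 2: denom=8−1·1/4=31/4; d'=(26−1·-3/2)/(31/4)=110/31
back: M2=110/31
back: M1=-3/2−1/4·110/31=-74/31
M: M0=0, M1=-74/31, M2=110/31, M3=0
seg 0: a=-1, c=M0/2=0, d=(M1−M0)/(6·1)=-37/93, b=Δ0−h0·(2M0+M1)/6=-56/93
seg 1: a=-2, c=M1/2=-37/31, d=(M2−M1)/(6·1)=92/93, b=Δ1−h1·(2M1+M2)/6=-167/93
seg 2: a=-4, c=M2/2=55/31, d=(M3−M2)/(6·3)=-55/279, b=Δ2−h2·(2M2+M3)/6=-113/93
t_q=7/2 → seg 2, τ=3/2; S=-4+-113/93·τ+55/31·τ²+-55/279·τ³=-619/248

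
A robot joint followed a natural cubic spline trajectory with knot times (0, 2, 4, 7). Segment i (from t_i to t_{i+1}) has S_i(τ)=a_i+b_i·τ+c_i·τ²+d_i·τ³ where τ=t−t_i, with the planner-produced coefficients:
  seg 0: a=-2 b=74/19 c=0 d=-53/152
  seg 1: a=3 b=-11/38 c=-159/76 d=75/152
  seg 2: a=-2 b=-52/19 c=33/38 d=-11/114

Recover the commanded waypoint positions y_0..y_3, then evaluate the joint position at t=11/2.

y_0 = S_0(0) = a_0 = -2
y_1 = S_1(0) = a_1 = 3
y_2 = S_2(0) = a_2 = -2
y_3 = S_2(3) = -5
t_q=11/2 is in segment 2 (τ=3/2); S_2(τ)=-1361/304

y_0=-2 y_1=3 y_2=-2 y_3=-5
S(11/2) = -1361/304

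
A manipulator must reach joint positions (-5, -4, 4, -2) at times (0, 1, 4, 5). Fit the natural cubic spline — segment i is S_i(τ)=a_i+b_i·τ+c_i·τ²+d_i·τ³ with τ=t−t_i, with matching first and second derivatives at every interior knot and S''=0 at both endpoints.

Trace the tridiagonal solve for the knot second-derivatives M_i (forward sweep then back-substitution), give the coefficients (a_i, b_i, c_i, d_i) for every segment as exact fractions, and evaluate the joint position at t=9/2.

  seg 0: a=-5 b=47/165 c=0 d=118/165
  seg 1: a=-4 b=401/165 c=118/55 d=-31/45
  seg 2: a=4 b=-544/165 c=-223/55 d=223/165
S(9/2) = 663/440

Δ: Δ0=1, Δ1=8/3, Δ2=-6
row 1: diag=8, rhs=10; c'=3/8, d'=5/4
row 2: denom=8−3·3/8=55/8; d'=(-52−3·5/4)/(55/8)=-446/55
back: M2=-446/55
back: M1=5/4−3/8·-446/55=236/55
M: M0=0, M1=236/55, M2=-446/55, M3=0
seg 0: a=-5, c=M0/2=0, d=(M1−M0)/(6·1)=118/165, b=Δ0−h0·(2M0+M1)/6=47/165
seg 1: a=-4, c=M1/2=118/55, d=(M2−M1)/(6·3)=-31/45, b=Δ1−h1·(2M1+M2)/6=401/165
seg 2: a=4, c=M2/2=-223/55, d=(M3−M2)/(6·1)=223/165, b=Δ2−h2·(2M2+M3)/6=-544/165
t_q=9/2 → seg 2, τ=1/2; S=4+-544/165·τ+-223/55·τ²+223/165·τ³=663/440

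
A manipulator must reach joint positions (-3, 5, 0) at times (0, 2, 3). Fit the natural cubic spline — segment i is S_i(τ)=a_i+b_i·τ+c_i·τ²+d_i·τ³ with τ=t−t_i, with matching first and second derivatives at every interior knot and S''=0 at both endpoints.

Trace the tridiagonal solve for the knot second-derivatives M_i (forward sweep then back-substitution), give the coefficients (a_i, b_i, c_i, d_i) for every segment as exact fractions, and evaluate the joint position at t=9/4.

Δ: Δ0=4, Δ1=-5
row 1: diag=6, rhs=-54; c'=1/6, d'=-9
back: M1=-9
M: M0=0, M1=-9, M2=0
seg 0: a=-3, c=M0/2=0, d=(M1−M0)/(6·2)=-3/4, b=Δ0−h0·(2M0+M1)/6=7
seg 1: a=5, c=M1/2=-9/2, d=(M2−M1)/(6·1)=3/2, b=Δ1−h1·(2M1+M2)/6=-2
t_q=9/4 → seg 1, τ=1/4; S=5+-2·τ+-9/2·τ²+3/2·τ³=543/128

  seg 0: a=-3 b=7 c=0 d=-3/4
  seg 1: a=5 b=-2 c=-9/2 d=3/2
S(9/4) = 543/128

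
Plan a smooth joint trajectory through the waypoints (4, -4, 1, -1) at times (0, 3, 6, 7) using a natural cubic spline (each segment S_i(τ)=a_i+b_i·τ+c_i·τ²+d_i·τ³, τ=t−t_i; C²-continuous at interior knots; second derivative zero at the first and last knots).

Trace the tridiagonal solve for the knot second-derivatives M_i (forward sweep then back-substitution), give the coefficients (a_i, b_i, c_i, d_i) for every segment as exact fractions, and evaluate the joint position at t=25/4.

Δ: Δ0=-8/3, Δ1=5/3, Δ2=-2
row 1: diag=12, rhs=26; c'=1/4, d'=13/6
row 2: denom=8−3·1/4=29/4; d'=(-22−3·13/6)/(29/4)=-114/29
back: M2=-114/29
back: M1=13/6−1/4·-114/29=274/87
M: M0=0, M1=274/87, M2=-114/29, M3=0
seg 0: a=4, c=M0/2=0, d=(M1−M0)/(6·3)=137/783, b=Δ0−h0·(2M0+M1)/6=-123/29
seg 1: a=-4, c=M1/2=137/87, d=(M2−M1)/(6·3)=-308/783, b=Δ1−h1·(2M1+M2)/6=14/29
seg 2: a=1, c=M2/2=-57/29, d=(M3−M2)/(6·1)=19/29, b=Δ2−h2·(2M2+M3)/6=-20/29
t_q=25/4 → seg 2, τ=1/4; S=1+-20/29·τ+-57/29·τ²+19/29·τ³=1327/1856

  seg 0: a=4 b=-123/29 c=0 d=137/783
  seg 1: a=-4 b=14/29 c=137/87 d=-308/783
  seg 2: a=1 b=-20/29 c=-57/29 d=19/29
S(25/4) = 1327/1856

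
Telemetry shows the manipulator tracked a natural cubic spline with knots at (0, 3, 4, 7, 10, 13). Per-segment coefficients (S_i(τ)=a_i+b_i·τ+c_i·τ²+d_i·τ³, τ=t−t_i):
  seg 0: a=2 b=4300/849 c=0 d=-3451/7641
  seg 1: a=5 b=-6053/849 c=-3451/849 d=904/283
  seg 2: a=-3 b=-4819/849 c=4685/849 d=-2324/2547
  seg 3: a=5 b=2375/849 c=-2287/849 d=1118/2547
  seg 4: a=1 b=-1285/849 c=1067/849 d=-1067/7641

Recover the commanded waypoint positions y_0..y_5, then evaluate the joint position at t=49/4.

y_0 = S_0(0) = a_0 = 2
y_1 = S_1(0) = a_1 = 5
y_2 = S_2(0) = a_2 = -3
y_3 = S_3(0) = a_3 = 5
y_4 = S_4(0) = a_4 = 1
y_5 = S_4(3) = 4
t_q=49/4 is in segment 4 (τ=9/4); S_4(τ)=42859/18112

y_0=2 y_1=5 y_2=-3 y_3=5 y_4=1 y_5=4
S(49/4) = 42859/18112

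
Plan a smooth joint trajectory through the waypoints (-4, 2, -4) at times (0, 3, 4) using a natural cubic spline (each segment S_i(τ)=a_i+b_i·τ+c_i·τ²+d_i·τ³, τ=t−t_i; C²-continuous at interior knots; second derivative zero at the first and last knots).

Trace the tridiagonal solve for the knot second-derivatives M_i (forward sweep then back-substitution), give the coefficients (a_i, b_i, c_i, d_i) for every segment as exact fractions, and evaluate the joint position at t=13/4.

Δ: Δ0=2, Δ1=-6
row 1: diag=8, rhs=-48; c'=1/8, d'=-6
back: M1=-6
M: M0=0, M1=-6, M2=0
seg 0: a=-4, c=M0/2=0, d=(M1−M0)/(6·3)=-1/3, b=Δ0−h0·(2M0+M1)/6=5
seg 1: a=2, c=M1/2=-3, d=(M2−M1)/(6·1)=1, b=Δ1−h1·(2M1+M2)/6=-4
t_q=13/4 → seg 1, τ=1/4; S=2+-4·τ+-3·τ²+1·τ³=53/64

  seg 0: a=-4 b=5 c=0 d=-1/3
  seg 1: a=2 b=-4 c=-3 d=1
S(13/4) = 53/64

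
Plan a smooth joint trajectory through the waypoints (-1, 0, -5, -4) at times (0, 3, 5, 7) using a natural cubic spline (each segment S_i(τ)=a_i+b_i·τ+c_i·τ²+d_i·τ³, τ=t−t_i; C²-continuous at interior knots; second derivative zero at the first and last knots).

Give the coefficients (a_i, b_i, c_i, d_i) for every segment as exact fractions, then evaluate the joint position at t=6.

  seg 0: a=-1 b=167/114 c=0 d=-43/342
  seg 1: a=0 b=-110/57 c=-43/38 d=193/456
  seg 2: a=-5 b=-157/114 c=107/76 d=-107/456
S(6) = -791/152

Δ: Δ0=1/3, Δ1=-5/2, Δ2=1/2
row 1: diag=10, rhs=-17; c'=1/5, d'=-17/10
row 2: denom=8−2·1/5=38/5; d'=(18−2·-17/10)/(38/5)=107/38
back: M2=107/38
back: M1=-17/10−1/5·107/38=-43/19
M: M0=0, M1=-43/19, M2=107/38, M3=0
seg 0: a=-1, c=M0/2=0, d=(M1−M0)/(6·3)=-43/342, b=Δ0−h0·(2M0+M1)/6=167/114
seg 1: a=0, c=M1/2=-43/38, d=(M2−M1)/(6·2)=193/456, b=Δ1−h1·(2M1+M2)/6=-110/57
seg 2: a=-5, c=M2/2=107/76, d=(M3−M2)/(6·2)=-107/456, b=Δ2−h2·(2M2+M3)/6=-157/114
t_q=6 → seg 2, τ=1; S=-5+-157/114·τ+107/76·τ²+-107/456·τ³=-791/152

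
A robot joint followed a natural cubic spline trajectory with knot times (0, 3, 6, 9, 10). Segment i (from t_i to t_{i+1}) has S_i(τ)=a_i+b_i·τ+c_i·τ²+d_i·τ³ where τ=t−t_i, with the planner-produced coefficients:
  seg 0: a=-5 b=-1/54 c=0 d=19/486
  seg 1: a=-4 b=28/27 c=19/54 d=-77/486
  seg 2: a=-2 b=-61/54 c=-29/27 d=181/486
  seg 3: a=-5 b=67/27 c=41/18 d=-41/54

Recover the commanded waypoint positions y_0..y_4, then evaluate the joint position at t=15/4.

y_0 = S_0(0) = a_0 = -5
y_1 = S_1(0) = a_1 = -4
y_2 = S_2(0) = a_2 = -2
y_3 = S_3(0) = a_3 = -5
y_4 = S_3(1) = -1
t_q=15/4 is in segment 1 (τ=3/4); S_1(τ)=-1187/384

y_0=-5 y_1=-4 y_2=-2 y_3=-5 y_4=-1
S(15/4) = -1187/384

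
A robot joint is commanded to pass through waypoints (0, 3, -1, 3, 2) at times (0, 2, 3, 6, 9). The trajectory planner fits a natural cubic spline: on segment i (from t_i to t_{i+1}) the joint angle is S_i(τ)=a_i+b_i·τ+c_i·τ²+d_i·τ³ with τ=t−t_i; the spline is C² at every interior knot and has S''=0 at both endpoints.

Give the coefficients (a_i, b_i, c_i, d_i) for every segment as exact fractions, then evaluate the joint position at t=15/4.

Δ: Δ0=3/2, Δ1=-4, Δ2=4/3, Δ3=-1/3
row 1: diag=6, rhs=-33; c'=1/6, d'=-11/2
row 2: denom=8−1·1/6=47/6; d'=(32−1·-11/2)/(47/6)=225/47
row 3: denom=12−3·18/47=510/47; d'=(-10−3·225/47)/(510/47)=-229/102
back: M3=-229/102
back: M2=225/47−18/47·-229/102=96/17
back: M1=-11/2−1/6·96/17=-219/34
M: M0=0, M1=-219/34, M2=96/17, M3=-229/102, M4=0
seg 0: a=0, c=M0/2=0, d=(M1−M0)/(6·2)=-73/136, b=Δ0−h0·(2M0+M1)/6=62/17
seg 1: a=3, c=M1/2=-219/68, d=(M2−M1)/(6·1)=137/68, b=Δ1−h1·(2M1+M2)/6=-95/34
seg 2: a=-1, c=M2/2=48/17, d=(M3−M2)/(6·3)=-805/1836, b=Δ2−h2·(2M2+M3)/6=-217/68
seg 3: a=3, c=M3/2=-229/204, d=(M4−M3)/(6·3)=229/1836, b=Δ3−h3·(2M3+M4)/6=65/34
t_q=15/4 → seg 2, τ=3/4; S=-1+-217/68·τ+48/17·τ²+-805/1836·τ³=-8661/4352

  seg 0: a=0 b=62/17 c=0 d=-73/136
  seg 1: a=3 b=-95/34 c=-219/68 d=137/68
  seg 2: a=-1 b=-217/68 c=48/17 d=-805/1836
  seg 3: a=3 b=65/34 c=-229/204 d=229/1836
S(15/4) = -8661/4352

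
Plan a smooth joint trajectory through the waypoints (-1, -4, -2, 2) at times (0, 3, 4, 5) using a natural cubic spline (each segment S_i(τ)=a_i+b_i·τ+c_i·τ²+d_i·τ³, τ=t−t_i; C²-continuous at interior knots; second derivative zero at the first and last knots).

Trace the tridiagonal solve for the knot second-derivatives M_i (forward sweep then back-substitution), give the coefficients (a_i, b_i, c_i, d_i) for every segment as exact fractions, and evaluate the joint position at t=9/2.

Δ: Δ0=-1, Δ1=2, Δ2=4
row 1: diag=8, rhs=18; c'=1/8, d'=9/4
row 2: denom=4−1·1/8=31/8; d'=(12−1·9/4)/(31/8)=78/31
back: M2=78/31
back: M1=9/4−1/8·78/31=60/31
M: M0=0, M1=60/31, M2=78/31, M3=0
seg 0: a=-1, c=M0/2=0, d=(M1−M0)/(6·3)=10/93, b=Δ0−h0·(2M0+M1)/6=-61/31
seg 1: a=-4, c=M1/2=30/31, d=(M2−M1)/(6·1)=3/31, b=Δ1−h1·(2M1+M2)/6=29/31
seg 2: a=-2, c=M2/2=39/31, d=(M3−M2)/(6·1)=-13/31, b=Δ2−h2·(2M2+M3)/6=98/31
t_q=9/2 → seg 2, τ=1/2; S=-2+98/31·τ+39/31·τ²+-13/31·τ³=-39/248

  seg 0: a=-1 b=-61/31 c=0 d=10/93
  seg 1: a=-4 b=29/31 c=30/31 d=3/31
  seg 2: a=-2 b=98/31 c=39/31 d=-13/31
S(9/2) = -39/248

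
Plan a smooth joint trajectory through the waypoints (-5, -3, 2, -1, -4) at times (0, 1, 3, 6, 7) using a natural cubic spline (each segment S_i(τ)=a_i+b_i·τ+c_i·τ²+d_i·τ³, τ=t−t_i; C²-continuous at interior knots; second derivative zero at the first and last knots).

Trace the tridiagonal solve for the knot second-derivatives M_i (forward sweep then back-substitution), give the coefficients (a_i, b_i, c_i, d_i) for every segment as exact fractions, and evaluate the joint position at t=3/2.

  seg 0: a=-5 b=1417/788 c=0 d=159/788
  seg 1: a=-3 b=947/394 c=477/788 d=-439/1576
  seg 2: a=2 b=292/197 c=-210/197 d=47/591
  seg 3: a=-1 b=-545/197 c=-69/197 d=23/197
S(3/2) = -21203/12608

Δ: Δ0=2, Δ1=5/2, Δ2=-1, Δ3=-3
row 1: diag=6, rhs=3; c'=1/3, d'=1/2
row 2: denom=10−2·1/3=28/3; d'=(-21−2·1/2)/(28/3)=-33/14
row 3: denom=8−3·9/28=197/28; d'=(-12−3·-33/14)/(197/28)=-138/197
back: M3=-138/197
back: M2=-33/14−9/28·-138/197=-420/197
back: M1=1/2−1/3·-420/197=477/394
M: M0=0, M1=477/394, M2=-420/197, M3=-138/197, M4=0
seg 0: a=-5, c=M0/2=0, d=(M1−M0)/(6·1)=159/788, b=Δ0−h0·(2M0+M1)/6=1417/788
seg 1: a=-3, c=M1/2=477/788, d=(M2−M1)/(6·2)=-439/1576, b=Δ1−h1·(2M1+M2)/6=947/394
seg 2: a=2, c=M2/2=-210/197, d=(M3−M2)/(6·3)=47/591, b=Δ2−h2·(2M2+M3)/6=292/197
seg 3: a=-1, c=M3/2=-69/197, d=(M4−M3)/(6·1)=23/197, b=Δ3−h3·(2M3+M4)/6=-545/197
t_q=3/2 → seg 1, τ=1/2; S=-3+947/394·τ+477/788·τ²+-439/1576·τ³=-21203/12608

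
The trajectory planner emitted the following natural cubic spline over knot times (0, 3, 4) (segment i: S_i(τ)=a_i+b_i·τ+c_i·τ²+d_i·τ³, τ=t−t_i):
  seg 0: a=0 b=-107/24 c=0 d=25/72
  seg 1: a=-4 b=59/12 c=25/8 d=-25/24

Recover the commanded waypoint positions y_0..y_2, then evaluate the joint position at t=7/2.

y_0 = S_0(0) = a_0 = 0
y_1 = S_1(0) = a_1 = -4
y_2 = S_1(1) = 3
t_q=7/2 is in segment 1 (τ=1/2); S_1(τ)=-57/64

y_0=0 y_1=-4 y_2=3
S(7/2) = -57/64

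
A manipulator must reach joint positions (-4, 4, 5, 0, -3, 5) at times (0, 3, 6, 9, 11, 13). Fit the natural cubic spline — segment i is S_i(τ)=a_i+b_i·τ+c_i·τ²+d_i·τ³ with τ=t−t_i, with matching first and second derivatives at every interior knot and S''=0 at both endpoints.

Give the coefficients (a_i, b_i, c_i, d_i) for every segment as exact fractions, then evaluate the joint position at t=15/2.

  seg 0: a=-4 b=9943/3132 c=0 d=-1591/28188
  seg 1: a=4 b=2585/1566 c=-1591/3132 d=647/28188
  seg 2: a=5 b=-2435/3132 c=-236/783 d=47/28188
  seg 3: a=0 b=-3979/1566 c=-299/1044 d=2527/6264
  seg 4: a=-3 b=904/783 c=557/261 d=-557/1566
S(15/2) = 8801/2784

Δ: Δ0=8/3, Δ1=1/3, Δ2=-5/3, Δ3=-3/2, Δ4=4
row 1: diag=12, rhs=-14; c'=1/4, d'=-7/6
row 2: denom=12−3·1/4=45/4; d'=(-12−3·-7/6)/(45/4)=-34/45
row 3: denom=10−3·4/15=46/5; d'=(1−3·-34/45)/(46/5)=49/138
row 4: denom=8−2·5/23=174/23; d'=(33−2·49/138)/(174/23)=1114/261
back: M4=1114/261
back: M3=49/138−5/23·1114/261=-299/522
back: M2=-34/45−4/15·-299/522=-472/783
back: M1=-7/6−1/4·-472/783=-1591/1566
M: M0=0, M1=-1591/1566, M2=-472/783, M3=-299/522, M4=1114/261, M5=0
seg 0: a=-4, c=M0/2=0, d=(M1−M0)/(6·3)=-1591/28188, b=Δ0−h0·(2M0+M1)/6=9943/3132
seg 1: a=4, c=M1/2=-1591/3132, d=(M2−M1)/(6·3)=647/28188, b=Δ1−h1·(2M1+M2)/6=2585/1566
seg 2: a=5, c=M2/2=-236/783, d=(M3−M2)/(6·3)=47/28188, b=Δ2−h2·(2M2+M3)/6=-2435/3132
seg 3: a=0, c=M3/2=-299/1044, d=(M4−M3)/(6·2)=2527/6264, b=Δ3−h3·(2M3+M4)/6=-3979/1566
seg 4: a=-3, c=M4/2=557/261, d=(M5−M4)/(6·2)=-557/1566, b=Δ4−h4·(2M4+M5)/6=904/783
t_q=15/2 → seg 2, τ=3/2; S=5+-2435/3132·τ+-236/783·τ²+47/28188·τ³=8801/2784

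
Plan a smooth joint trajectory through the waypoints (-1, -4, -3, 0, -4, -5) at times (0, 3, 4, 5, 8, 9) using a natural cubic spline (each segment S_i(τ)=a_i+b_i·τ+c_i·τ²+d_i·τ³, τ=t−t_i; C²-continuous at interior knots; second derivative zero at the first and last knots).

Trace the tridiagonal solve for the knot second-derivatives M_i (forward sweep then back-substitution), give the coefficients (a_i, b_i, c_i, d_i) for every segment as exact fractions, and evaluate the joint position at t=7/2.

Δ: Δ0=-1, Δ1=1, Δ2=3, Δ3=-4/3, Δ4=-1
row 1: diag=8, rhs=12; c'=1/8, d'=3/2
row 2: denom=4−1·1/8=31/8; d'=(12−1·3/2)/(31/8)=84/31
row 3: denom=8−1·8/31=240/31; d'=(-26−1·84/31)/(240/31)=-89/24
row 4: denom=8−3·31/80=547/80; d'=(2−3·-89/24)/(547/80)=1050/547
back: M4=1050/547
back: M3=-89/24−31/80·1050/547=-7306/1641
back: M2=84/31−8/31·-7306/1641=6332/1641
back: M1=3/2−1/8·6332/1641=1670/1641
M: M0=0, M1=1670/1641, M2=6332/1641, M3=-7306/1641, M4=1050/547, M5=0
seg 0: a=-1, c=M0/2=0, d=(M1−M0)/(6·3)=835/14769, b=Δ0−h0·(2M0+M1)/6=-2476/1641
seg 1: a=-4, c=M1/2=835/1641, d=(M2−M1)/(6·1)=259/547, b=Δ1−h1·(2M1+M2)/6=29/1641
seg 2: a=-3, c=M2/2=3166/1641, d=(M3−M2)/(6·1)=-2273/1641, b=Δ2−h2·(2M2+M3)/6=4030/1641
seg 3: a=0, c=M3/2=-3653/1641, d=(M4−M3)/(6·3)=5228/14769, b=Δ3−h3·(2M3+M4)/6=1181/547
seg 4: a=-4, c=M4/2=525/547, d=(M5−M4)/(6·1)=-175/547, b=Δ4−h4·(2M4+M5)/6=-897/547
t_q=7/2 → seg 1, τ=1/2; S=-4+29/1641·τ+835/1641·τ²+259/547·τ³=-49949/13128

  seg 0: a=-1 b=-2476/1641 c=0 d=835/14769
  seg 1: a=-4 b=29/1641 c=835/1641 d=259/547
  seg 2: a=-3 b=4030/1641 c=3166/1641 d=-2273/1641
  seg 3: a=0 b=1181/547 c=-3653/1641 d=5228/14769
  seg 4: a=-4 b=-897/547 c=525/547 d=-175/547
S(7/2) = -49949/13128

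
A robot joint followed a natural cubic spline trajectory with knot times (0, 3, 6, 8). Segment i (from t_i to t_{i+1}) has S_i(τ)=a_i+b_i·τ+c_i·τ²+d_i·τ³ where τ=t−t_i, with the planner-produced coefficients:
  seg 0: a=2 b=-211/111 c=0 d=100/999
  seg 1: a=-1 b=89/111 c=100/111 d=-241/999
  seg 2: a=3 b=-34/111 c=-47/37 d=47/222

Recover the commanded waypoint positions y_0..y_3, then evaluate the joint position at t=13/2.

y_0=2 y_1=-1 y_2=3 y_3=-1
S(13/2) = 1513/592

y_0 = S_0(0) = a_0 = 2
y_1 = S_1(0) = a_1 = -1
y_2 = S_2(0) = a_2 = 3
y_3 = S_2(2) = -1
t_q=13/2 is in segment 2 (τ=1/2); S_2(τ)=1513/592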